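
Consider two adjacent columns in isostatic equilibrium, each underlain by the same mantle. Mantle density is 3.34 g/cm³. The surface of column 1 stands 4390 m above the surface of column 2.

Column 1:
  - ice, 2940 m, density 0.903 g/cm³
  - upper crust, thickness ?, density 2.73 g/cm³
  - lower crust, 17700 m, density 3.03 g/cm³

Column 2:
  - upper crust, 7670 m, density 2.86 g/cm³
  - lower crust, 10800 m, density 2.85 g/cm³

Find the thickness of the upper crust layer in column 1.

Take the compensation level at the base of the deeper column (depth z_c below the surface of column 1) and equate Σ ρ_i t_i down to z_c; mantle fills any gap and the z_c terms cancel.
Column 1: 2940×0.903 + x×2.73 + 17700×3.03 + (z_c − 20640 − x)×3.34
Column 2: 4390×0 + 7670×2.86 + 10800×2.85 + (z_c − 4390 − 18470)×3.34
The z_c×3.34 term appears on both sides and cancels. Collect the known terms of each column as K = Σ(ρt)_known − 3.34 × (depth of known layers): K_1 = 56285.82 − 3.34×20640 = −12651.78; K_2 = 52716.2 − 3.34×(4390 + 18470) = −23636.2.
Balance: K_1 − x×(3.34 − 2.73) = K_2, so x = (K_1 − K_2)/(3.34 − 2.73) = 10984.4/0.61 = 18000 m.

18000 m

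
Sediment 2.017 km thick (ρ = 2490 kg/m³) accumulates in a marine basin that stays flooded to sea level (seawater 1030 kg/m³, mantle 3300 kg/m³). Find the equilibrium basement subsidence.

1.3 km

Submarine loading: the sediment displaces seawater, and the subsidence is in turn flooded, so s (ρ_m − ρ_w) = t (ρ_sed − ρ_w).
s = 2.017 km × (2490 − 1030) / (3300 − 1030) = 1.3 km.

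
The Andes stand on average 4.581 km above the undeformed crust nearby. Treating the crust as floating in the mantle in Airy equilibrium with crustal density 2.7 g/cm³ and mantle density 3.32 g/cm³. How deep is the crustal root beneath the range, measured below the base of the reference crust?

In Airy isostatic equilibrium: the weight of the topography is balanced by the buoyancy of the root, ρ_c h = (ρ_m − ρ_c) r.
r = h · ρ_c / (ρ_m − ρ_c) = 4.581 km × 2.7 / (3.32 − 2.7) = 19.9 km.

19.9 km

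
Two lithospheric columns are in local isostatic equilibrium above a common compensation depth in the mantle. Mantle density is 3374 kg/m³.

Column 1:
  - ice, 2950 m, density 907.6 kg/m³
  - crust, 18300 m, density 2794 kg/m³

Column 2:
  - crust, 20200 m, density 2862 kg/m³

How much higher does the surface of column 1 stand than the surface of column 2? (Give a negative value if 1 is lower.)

2240 m

For any compensation level in the mantle, the mantle terms cancel and isostasy reduces to e = (Σt_1 − Σt_2) − (Σ(ρt)_1 − Σ(ρt)_2) / ρ_m.
Σt_1 = 21250 m; Σt_2 = 20200 m; Σ(ρt)_1 = 53807620; Σ(ρt)_2 = 57812400 (in m·kg/m³).
e = (21250 − 20200) − (53807620 − 57812400) / 3374 = 2240 m.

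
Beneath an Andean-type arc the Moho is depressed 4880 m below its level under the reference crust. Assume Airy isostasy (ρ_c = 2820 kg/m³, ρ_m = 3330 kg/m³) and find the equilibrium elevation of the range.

Balancing pressure at the compensation depth: ρ_c h = (ρ_m − ρ_c) r.
h = r (ρ_m − ρ_c) / ρ_c = 4880 m × (3330 − 2820) / 2820 = 883 m.

883 m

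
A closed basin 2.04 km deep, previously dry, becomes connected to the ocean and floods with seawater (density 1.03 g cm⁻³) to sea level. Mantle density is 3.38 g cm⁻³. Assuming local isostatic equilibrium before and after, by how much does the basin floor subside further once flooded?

After flooding the water column is d + s deep. Its weight must equal the weight of mantle displaced by the extra subsidence s: (d + s) ρ_w = s ρ_m.
s = d ρ_w / (ρ_m − ρ_w) = 2.04 km × 1.03/(3.38 − 1.03) = 0.894 km.

0.894 km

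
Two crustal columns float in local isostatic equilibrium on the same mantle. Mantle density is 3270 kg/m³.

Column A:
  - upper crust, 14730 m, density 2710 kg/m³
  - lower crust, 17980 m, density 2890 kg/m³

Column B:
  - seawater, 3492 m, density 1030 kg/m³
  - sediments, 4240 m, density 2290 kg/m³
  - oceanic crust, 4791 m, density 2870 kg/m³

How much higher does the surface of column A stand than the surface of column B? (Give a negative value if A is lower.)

For any compensation level in the mantle, the mantle terms cancel and isostasy reduces to e = (Σt_A − Σt_B) − (Σ(ρt)_A − Σ(ρt)_B) / ρ_m.
Σt_A = 32710 m; Σt_B = 12523 m; Σ(ρt)_A = 91880500; Σ(ρt)_B = 27056530 (in m·kg/m³).
e = (32710 − 12523) − (91880500 − 27056530) / 3270 = 363 m.

363 m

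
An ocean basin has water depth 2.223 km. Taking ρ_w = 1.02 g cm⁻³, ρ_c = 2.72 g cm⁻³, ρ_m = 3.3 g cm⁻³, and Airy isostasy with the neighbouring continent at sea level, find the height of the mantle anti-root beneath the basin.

Balancing pressure at the compensation depth: replacing crust with seawater at the top is compensated by replacing crust with mantle at the base: d (ρ_c − ρ_w) = a (ρ_m − ρ_c).
a = d (ρ_c − ρ_w)/(ρ_m − ρ_c) = 2.223 km × 1.7/0.58 = 6.52 km.

6.52 km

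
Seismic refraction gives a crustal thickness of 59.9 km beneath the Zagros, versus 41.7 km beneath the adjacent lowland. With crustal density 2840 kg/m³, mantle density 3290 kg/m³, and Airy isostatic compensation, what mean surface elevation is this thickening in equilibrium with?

Excess crust Δ = 59.9 km − 41.7 km = 18.2 km, split between elevation h and root r with h + r = Δ.
Airy balance ρ_c h = (ρ_m − ρ_c) r gives r = h ρ_c/(ρ_m − ρ_c), so h (1 + ρ_c/(ρ_m − ρ_c)) = Δ, i.e. h = Δ (ρ_m − ρ_c)/ρ_m.
h = 18.2 km × 450/3290 = 2.49 km.

2.49 km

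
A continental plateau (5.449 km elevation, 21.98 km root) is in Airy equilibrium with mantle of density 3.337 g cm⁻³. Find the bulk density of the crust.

2.67 g cm⁻³

ρ_c h = (ρ_m − ρ_c) r → ρ_c (h + r) = ρ_m r → ρ_c = ρ_m r / (h + r).
ρ_c = 3.337 × 21.98 km / (5.449 km + 21.98 km) = 2.67 g cm⁻³.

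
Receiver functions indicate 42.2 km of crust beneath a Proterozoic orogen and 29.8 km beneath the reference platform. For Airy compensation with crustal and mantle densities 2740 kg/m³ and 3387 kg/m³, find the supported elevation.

Excess crust Δ = 42.2 km − 29.8 km = 12.4 km, split between elevation h and root r with h + r = Δ.
Airy balance ρ_c h = (ρ_m − ρ_c) r gives r = h ρ_c/(ρ_m − ρ_c), so h (1 + ρ_c/(ρ_m − ρ_c)) = Δ, i.e. h = Δ (ρ_m − ρ_c)/ρ_m.
h = 12.4 km × 647/3387 = 2.37 km.

2.37 km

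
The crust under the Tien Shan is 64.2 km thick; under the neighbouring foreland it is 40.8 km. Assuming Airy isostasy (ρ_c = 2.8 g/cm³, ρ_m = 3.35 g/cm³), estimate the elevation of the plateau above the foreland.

3.84 km

Excess crust Δ = 64.2 km − 40.8 km = 23.4 km, split between elevation h and root r with h + r = Δ.
Airy balance ρ_c h = (ρ_m − ρ_c) r gives r = h ρ_c/(ρ_m − ρ_c), so h (1 + ρ_c/(ρ_m − ρ_c)) = Δ, i.e. h = Δ (ρ_m − ρ_c)/ρ_m.
h = 23.4 km × 0.55/3.35 = 3.84 km.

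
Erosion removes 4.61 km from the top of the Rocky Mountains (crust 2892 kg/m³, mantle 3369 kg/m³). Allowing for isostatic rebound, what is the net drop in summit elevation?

0.653 km

Rebound u = e ρ_c/ρ_m = 4.61 km × 2892/3369 = 3.957 km.
Net surface drop = e − u = 4.61 km − 3.957 km = e (ρ_m − ρ_c)/ρ_m = 0.653 km.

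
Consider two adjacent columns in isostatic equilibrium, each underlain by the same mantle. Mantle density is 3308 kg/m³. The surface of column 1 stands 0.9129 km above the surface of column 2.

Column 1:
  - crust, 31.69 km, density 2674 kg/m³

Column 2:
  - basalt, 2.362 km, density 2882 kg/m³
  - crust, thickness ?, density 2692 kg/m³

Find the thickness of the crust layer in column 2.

26.1 km

Take the compensation level at the base of the deeper column (depth z_c below the surface of column 1) and equate Σ ρ_i t_i down to z_c; mantle fills any gap and the z_c terms cancel.
Column 1: 31.69×2674 + (z_c − 31.69)×3308
Column 2: 0.9129×0 + 2.362×2882 + x×2692 + (z_c − 0.9129 − 2.362 − x)×3308
The z_c×3308 term appears on both sides and cancels. Collect the known terms of each column as K = Σ(ρt)_known − 3308 × (depth of known layers): K_1 = 84739.06 − 3308×31.69 = −20091.46; K_2 = 6807.284 − 3308×(0.9129 + 2.362) = −4026.0852.
Balance: K_1 = K_2 − x×(3308 − 2692), so x = (K_2 − K_1)/(3308 − 2692) = 16065.4/616 = 26.1 km.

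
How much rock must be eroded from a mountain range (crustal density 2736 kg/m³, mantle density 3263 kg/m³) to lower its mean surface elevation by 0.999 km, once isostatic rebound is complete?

6.19 km

Net drop Δ = e − u = e − e ρ_c/ρ_m = e (ρ_m − ρ_c)/ρ_m.
e = Δ ρ_m/(ρ_m − ρ_c) = 0.999 km × 3263/527 = 6.19 km.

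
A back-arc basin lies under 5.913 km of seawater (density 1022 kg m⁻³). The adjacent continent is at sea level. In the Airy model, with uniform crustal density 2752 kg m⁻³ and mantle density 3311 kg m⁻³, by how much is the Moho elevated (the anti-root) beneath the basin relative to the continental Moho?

For local isostatic compensation: replacing crust with seawater at the top is compensated by replacing crust with mantle at the base: d (ρ_c − ρ_w) = a (ρ_m − ρ_c).
a = d (ρ_c − ρ_w)/(ρ_m − ρ_c) = 5.913 km × 1730/559 = 18.3 km.

18.3 km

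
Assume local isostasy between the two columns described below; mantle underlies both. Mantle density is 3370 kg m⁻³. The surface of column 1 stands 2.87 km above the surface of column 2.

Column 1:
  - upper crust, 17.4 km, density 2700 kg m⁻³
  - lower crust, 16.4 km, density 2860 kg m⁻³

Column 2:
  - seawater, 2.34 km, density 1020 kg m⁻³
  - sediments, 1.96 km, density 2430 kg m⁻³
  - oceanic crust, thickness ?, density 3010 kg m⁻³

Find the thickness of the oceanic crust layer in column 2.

8.36 km

Take the compensation level at the base of the deeper column (depth z_c below the surface of column 1) and equate Σ ρ_i t_i down to z_c; mantle fills any gap and the z_c terms cancel.
Column 1: 17.4×2700 + 16.4×2860 + (z_c − 33.8)×3370
Column 2: 2.87×0 + 2.34×1020 + 1.96×2430 + x×3010 + (z_c − 2.87 − 4.3 − x)×3370
The z_c×3370 term appears on both sides and cancels. Collect the known terms of each column as K = Σ(ρt)_known − 3370 × (depth of known layers): K_1 = 93884 − 3370×33.8 = −20022; K_2 = 7149.6 − 3370×(2.87 + 4.3) = −17013.3.
Balance: K_1 = K_2 − x×(3370 − 3010), so x = (K_2 − K_1)/(3370 − 3010) = 3008.7/360 = 8.36 km.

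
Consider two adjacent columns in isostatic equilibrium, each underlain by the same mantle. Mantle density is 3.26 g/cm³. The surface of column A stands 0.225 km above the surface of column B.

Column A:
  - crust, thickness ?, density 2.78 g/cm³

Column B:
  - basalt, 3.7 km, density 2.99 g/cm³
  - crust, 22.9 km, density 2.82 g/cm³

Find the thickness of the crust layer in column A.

24.6 km

Take the compensation level at the base of the deeper column (depth z_c below the surface of column A) and equate Σ ρ_i t_i down to z_c; mantle fills any gap and the z_c terms cancel.
Column A: x×2.78 + (z_c − 0 − x)×3.26
Column B: 0.225×0 + 3.7×2.99 + 22.9×2.82 + (z_c − 0.225 − 26.6)×3.26
The z_c×3.26 term appears on both sides and cancels. Collect the known terms of each column as K = Σ(ρt)_known − 3.26 × (depth of known layers): K_A = 0 − 3.26×0 = 0; K_B = 75.641 − 3.26×(0.225 + 26.6) = −11.8085.
Balance: K_A − x×(3.26 − 2.78) = K_B, so x = (K_A − K_B)/(3.26 − 2.78) = 11.8085/0.48 = 24.6 km.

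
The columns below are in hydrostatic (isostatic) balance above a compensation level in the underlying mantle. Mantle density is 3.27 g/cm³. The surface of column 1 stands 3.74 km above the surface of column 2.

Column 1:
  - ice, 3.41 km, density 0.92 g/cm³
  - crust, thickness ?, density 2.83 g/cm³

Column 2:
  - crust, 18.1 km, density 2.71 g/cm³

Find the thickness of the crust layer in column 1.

32.6 km

Take the compensation level at the base of the deeper column (depth z_c below the surface of column 1) and equate Σ ρ_i t_i down to z_c; mantle fills any gap and the z_c terms cancel.
Column 1: 3.41×0.92 + x×2.83 + (z_c − 3.41 − x)×3.27
Column 2: 3.74×0 + 18.1×2.71 + (z_c − 3.74 − 18.1)×3.27
The z_c×3.27 term appears on both sides and cancels. Collect the known terms of each column as K = Σ(ρt)_known − 3.27 × (depth of known layers): K_1 = 3.1372 − 3.27×3.41 = −8.0135; K_2 = 49.051 − 3.27×(3.74 + 18.1) = −22.3658.
Balance: K_1 − x×(3.27 − 2.83) = K_2, so x = (K_1 − K_2)/(3.27 − 2.83) = 14.3523/0.44 = 32.6 km.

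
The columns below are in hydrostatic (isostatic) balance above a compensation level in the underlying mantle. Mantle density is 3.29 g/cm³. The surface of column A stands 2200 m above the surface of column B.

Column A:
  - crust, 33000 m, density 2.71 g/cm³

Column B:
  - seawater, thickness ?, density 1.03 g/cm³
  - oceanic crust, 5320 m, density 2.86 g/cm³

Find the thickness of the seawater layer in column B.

4250 m

Take the compensation level at the base of the deeper column (depth z_c below the surface of column A) and equate Σ ρ_i t_i down to z_c; mantle fills any gap and the z_c terms cancel.
Column A: 33000×2.71 + (z_c − 33000)×3.29
Column B: 2200×0 + x×1.03 + 5320×2.86 + (z_c − 2200 − 5320 − x)×3.29
The z_c×3.29 term appears on both sides and cancels. Collect the known terms of each column as K = Σ(ρt)_known − 3.29 × (depth of known layers): K_A = 89430 − 3.29×33000 = −19140; K_B = 15215.2 − 3.29×(2200 + 5320) = −9525.6.
Balance: K_A = K_B − x×(3.29 − 1.03), so x = (K_B − K_A)/(3.29 − 1.03) = 9614.4/2.26 = 4250 m.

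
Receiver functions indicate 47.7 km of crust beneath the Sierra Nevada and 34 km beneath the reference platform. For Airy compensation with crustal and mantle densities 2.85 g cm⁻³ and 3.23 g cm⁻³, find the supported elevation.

Excess crust Δ = 47.7 km − 34 km = 13.7 km, split between elevation h and root r with h + r = Δ.
Airy balance ρ_c h = (ρ_m − ρ_c) r gives r = h ρ_c/(ρ_m − ρ_c), so h (1 + ρ_c/(ρ_m − ρ_c)) = Δ, i.e. h = Δ (ρ_m − ρ_c)/ρ_m.
h = 13.7 km × 0.38/3.23 = 1.61 km.

1.61 km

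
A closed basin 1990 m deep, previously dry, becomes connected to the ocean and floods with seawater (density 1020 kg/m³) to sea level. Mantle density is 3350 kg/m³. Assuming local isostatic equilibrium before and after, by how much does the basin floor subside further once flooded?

871 m

After flooding the water column is d + s deep. Its weight must equal the weight of mantle displaced by the extra subsidence s: (d + s) ρ_w = s ρ_m.
s = d ρ_w / (ρ_m − ρ_w) = 1990 m × 1020/(3350 − 1020) = 871 m.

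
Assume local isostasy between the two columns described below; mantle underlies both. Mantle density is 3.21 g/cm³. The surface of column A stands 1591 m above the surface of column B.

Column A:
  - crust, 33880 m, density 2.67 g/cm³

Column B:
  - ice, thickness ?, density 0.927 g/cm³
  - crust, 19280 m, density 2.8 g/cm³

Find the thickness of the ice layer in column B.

Take the compensation level at the base of the deeper column (depth z_c below the surface of column A) and equate Σ ρ_i t_i down to z_c; mantle fills any gap and the z_c terms cancel.
Column A: 33880×2.67 + (z_c − 33880)×3.21
Column B: 1591×0 + x×0.927 + 19280×2.8 + (z_c − 1591 − 19280 − x)×3.21
The z_c×3.21 term appears on both sides and cancels. Collect the known terms of each column as K = Σ(ρt)_known − 3.21 × (depth of known layers): K_A = 90459.6 − 3.21×33880 = −18295.2; K_B = 53984 − 3.21×(1591 + 19280) = −13011.91.
Balance: K_A = K_B − x×(3.21 − 0.927), so x = (K_B − K_A)/(3.21 − 0.927) = 5283.29/2.283 = 2310 m.

2310 m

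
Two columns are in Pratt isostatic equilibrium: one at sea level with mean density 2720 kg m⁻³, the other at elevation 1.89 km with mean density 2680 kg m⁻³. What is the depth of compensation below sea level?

ρ_ref D = ρ (D + h) → D (ρ_ref − ρ) = ρ h.
D = ρ h/(ρ_ref − ρ) = 2680 × 1.89 km/(2720 − 2680) = 127 km.

127 km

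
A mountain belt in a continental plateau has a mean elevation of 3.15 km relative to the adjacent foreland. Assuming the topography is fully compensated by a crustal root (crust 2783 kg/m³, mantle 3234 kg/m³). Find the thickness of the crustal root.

19.4 km

Isostatic balance requires: the weight of the topography is balanced by the buoyancy of the root, ρ_c h = (ρ_m − ρ_c) r.
r = h · ρ_c / (ρ_m − ρ_c) = 3.15 km × 2783 / (3234 − 2783) = 19.4 km.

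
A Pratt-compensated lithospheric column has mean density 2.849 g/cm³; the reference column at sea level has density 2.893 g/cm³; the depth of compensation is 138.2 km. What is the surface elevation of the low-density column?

ρ_ref D = ρ (D + h) → h = D (ρ_ref − ρ)/ρ.
h = 138.2 km × (2.893 − 2.849)/2.849 = 2.13 km.

2.13 km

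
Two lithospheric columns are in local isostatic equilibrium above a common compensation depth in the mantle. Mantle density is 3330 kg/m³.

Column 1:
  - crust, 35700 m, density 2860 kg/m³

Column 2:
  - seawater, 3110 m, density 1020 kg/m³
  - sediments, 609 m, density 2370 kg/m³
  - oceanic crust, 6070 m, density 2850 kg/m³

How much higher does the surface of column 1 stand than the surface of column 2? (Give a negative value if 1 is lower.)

1830 m

For any compensation level in the mantle, the mantle terms cancel and isostasy reduces to e = (Σt_1 − Σt_2) − (Σ(ρt)_1 − Σ(ρt)_2) / ρ_m.
Σt_1 = 35700 m; Σt_2 = 9789 m; Σ(ρt)_1 = 102102000; Σ(ρt)_2 = 21915030 (in m·kg/m³).
e = (35700 − 9789) − (102102000 − 21915030) / 3330 = 1830 m.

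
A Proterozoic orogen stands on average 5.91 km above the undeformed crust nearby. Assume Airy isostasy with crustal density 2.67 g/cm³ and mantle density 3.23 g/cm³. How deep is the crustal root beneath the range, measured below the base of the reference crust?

28.2 km

By Archimedes' principle applied to the lithosphere: the weight of the topography is balanced by the buoyancy of the root, ρ_c h = (ρ_m − ρ_c) r.
r = h · ρ_c / (ρ_m − ρ_c) = 5.91 km × 2.67 / (3.23 − 2.67) = 28.2 km.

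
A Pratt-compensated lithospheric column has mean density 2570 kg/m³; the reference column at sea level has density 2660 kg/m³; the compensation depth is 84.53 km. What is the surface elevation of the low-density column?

ρ_ref D = ρ (D + h) → h = D (ρ_ref − ρ)/ρ.
h = 84.53 km × (2660 − 2570)/2570 = 2.96 km.

2.96 km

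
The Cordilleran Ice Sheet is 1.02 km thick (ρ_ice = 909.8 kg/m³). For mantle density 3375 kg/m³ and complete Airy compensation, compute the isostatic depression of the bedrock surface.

Equating mass per unit area of the two columns: the ice load ρ_ice t is balanced by mantle displaced below, ρ_m s.
s = t ρ_ice / ρ_m = 1.02 km × 909.8/3375 = 0.275 km.

0.275 km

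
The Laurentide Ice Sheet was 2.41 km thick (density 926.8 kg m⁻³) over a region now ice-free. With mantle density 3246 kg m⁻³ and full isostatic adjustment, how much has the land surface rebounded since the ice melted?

Removing the load lets mantle flow back in; uplift u satisfies ρ_ice t = ρ_m u.
u = t ρ_ice/ρ_m = 2.41 km × 926.8/3246 = 0.688 km.

0.688 km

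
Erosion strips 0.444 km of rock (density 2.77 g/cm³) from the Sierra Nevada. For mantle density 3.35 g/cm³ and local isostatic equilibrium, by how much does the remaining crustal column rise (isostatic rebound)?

Unloading: uplift u = e ρ_c/ρ_m = 0.444 km × 2.77/3.35 = 0.367 km.

0.367 km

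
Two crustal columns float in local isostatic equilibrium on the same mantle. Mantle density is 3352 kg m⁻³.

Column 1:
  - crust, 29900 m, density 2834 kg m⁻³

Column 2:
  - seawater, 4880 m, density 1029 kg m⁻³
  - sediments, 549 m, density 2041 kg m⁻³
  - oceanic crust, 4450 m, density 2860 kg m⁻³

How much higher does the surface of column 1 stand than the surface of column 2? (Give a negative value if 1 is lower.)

For any compensation level in the mantle, the mantle terms cancel and isostasy reduces to e = (Σt_1 − Σt_2) − (Σ(ρt)_1 − Σ(ρt)_2) / ρ_m.
Σt_1 = 29900 m; Σt_2 = 9879 m; Σ(ρt)_1 = 84736600; Σ(ρt)_2 = 18869029 (in m·kg m⁻³).
e = (29900 − 9879) − (84736600 − 18869029) / 3352 = 371 m.

371 m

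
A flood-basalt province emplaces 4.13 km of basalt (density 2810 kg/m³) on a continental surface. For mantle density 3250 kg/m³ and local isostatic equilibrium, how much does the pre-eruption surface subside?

3.57 km

Subaerial loading: s = t ρ_load / ρ_m.
s = 4.13 km × 2810/3250 = 3.57 km.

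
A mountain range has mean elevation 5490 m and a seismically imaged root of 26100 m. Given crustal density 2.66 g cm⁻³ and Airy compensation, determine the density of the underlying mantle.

3.22 g cm⁻³

Airy balance: ρ_c h = (ρ_m − ρ_c) r → ρ_m = ρ_c (1 + h/r).
ρ_m = 2.66 × (1 + 5490 m/26100 m) = 3.22 g cm⁻³.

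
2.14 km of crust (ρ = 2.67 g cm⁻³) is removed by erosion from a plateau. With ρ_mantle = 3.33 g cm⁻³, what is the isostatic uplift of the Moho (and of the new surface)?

Unloading: uplift u = e ρ_c/ρ_m = 2.14 km × 2.67/3.33 = 1.72 km.

1.72 km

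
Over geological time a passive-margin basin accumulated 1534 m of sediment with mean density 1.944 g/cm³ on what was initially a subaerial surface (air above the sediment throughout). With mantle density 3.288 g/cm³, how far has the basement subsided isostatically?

907 m

Subaerial load: s = t ρ_sed / ρ_m = 1534 m × 1.944/3.288 = 907 m.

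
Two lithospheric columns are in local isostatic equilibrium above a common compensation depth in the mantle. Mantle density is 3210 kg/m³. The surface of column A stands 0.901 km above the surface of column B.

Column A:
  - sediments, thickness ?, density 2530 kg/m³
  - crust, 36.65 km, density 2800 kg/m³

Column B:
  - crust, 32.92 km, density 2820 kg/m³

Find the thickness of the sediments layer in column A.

1.04 km

Take the compensation level at the base of the deeper column (depth z_c below the surface of column A) and equate Σ ρ_i t_i down to z_c; mantle fills any gap and the z_c terms cancel.
Column A: x×2530 + 36.65×2800 + (z_c − 36.65 − x)×3210
Column B: 0.901×0 + 32.92×2820 + (z_c − 0.901 − 32.92)×3210
The z_c×3210 term appears on both sides and cancels. Collect the known terms of each column as K = Σ(ρt)_known − 3210 × (depth of known layers): K_A = 102620 − 3210×36.65 = −15026.5; K_B = 92834.4 − 3210×(0.901 + 32.92) = −15731.01.
Balance: K_A − x×(3210 − 2530) = K_B, so x = (K_A − K_B)/(3210 − 2530) = 704.51/680 = 1.04 km.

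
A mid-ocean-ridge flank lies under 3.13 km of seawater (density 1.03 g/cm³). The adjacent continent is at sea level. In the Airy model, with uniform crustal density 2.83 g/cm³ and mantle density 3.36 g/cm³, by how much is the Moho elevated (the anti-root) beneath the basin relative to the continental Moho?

10.6 km

In Airy isostatic equilibrium: replacing crust with seawater at the top is compensated by replacing crust with mantle at the base: d (ρ_c − ρ_w) = a (ρ_m − ρ_c).
a = d (ρ_c − ρ_w)/(ρ_m − ρ_c) = 3.13 km × 1.8/0.53 = 10.6 km.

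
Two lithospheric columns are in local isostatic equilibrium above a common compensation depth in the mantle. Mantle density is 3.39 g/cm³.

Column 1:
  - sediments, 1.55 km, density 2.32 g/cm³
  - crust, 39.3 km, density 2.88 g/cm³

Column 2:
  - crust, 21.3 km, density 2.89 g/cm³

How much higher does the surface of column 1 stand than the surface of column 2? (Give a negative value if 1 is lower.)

3.26 km

For any compensation level in the mantle, the mantle terms cancel and isostasy reduces to e = (Σt_1 − Σt_2) − (Σ(ρt)_1 − Σ(ρt)_2) / ρ_m.
Σt_1 = 40.85 km; Σt_2 = 21.3 km; Σ(ρt)_1 = 116.78; Σ(ρt)_2 = 61.557 (in km·g/cm³).
e = (40.85 − 21.3) − (116.78 − 61.557) / 3.39 = 3.26 km.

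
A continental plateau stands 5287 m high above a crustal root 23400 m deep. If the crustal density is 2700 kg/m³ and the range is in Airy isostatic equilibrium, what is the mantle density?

Airy balance: ρ_c h = (ρ_m − ρ_c) r → ρ_m = ρ_c (1 + h/r).
ρ_m = 2700 × (1 + 5287 m/23400 m) = 3310 kg/m³.

3310 kg/m³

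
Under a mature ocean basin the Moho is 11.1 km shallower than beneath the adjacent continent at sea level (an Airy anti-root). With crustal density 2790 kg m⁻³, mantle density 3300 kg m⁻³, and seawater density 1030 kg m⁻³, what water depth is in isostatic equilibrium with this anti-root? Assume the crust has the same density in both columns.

Replacing a thickness d of crust by seawater at the top must be balanced by replacing crust with mantle at the base: d (ρ_c − ρ_w) = a (ρ_m − ρ_c).
d = a (ρ_m − ρ_c)/(ρ_c − ρ_w) = 11.1 km × 510/1760 = 3.22 km.

3.22 km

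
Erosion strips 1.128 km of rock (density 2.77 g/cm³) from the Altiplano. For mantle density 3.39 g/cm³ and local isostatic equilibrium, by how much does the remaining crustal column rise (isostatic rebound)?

0.922 km

Unloading: uplift u = e ρ_c/ρ_m = 1.128 km × 2.77/3.39 = 0.922 km.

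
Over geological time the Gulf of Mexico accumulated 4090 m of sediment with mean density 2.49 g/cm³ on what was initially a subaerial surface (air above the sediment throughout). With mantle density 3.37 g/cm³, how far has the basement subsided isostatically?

3020 m

Subaerial load: s = t ρ_sed / ρ_m = 4090 m × 2.49/3.37 = 3020 m.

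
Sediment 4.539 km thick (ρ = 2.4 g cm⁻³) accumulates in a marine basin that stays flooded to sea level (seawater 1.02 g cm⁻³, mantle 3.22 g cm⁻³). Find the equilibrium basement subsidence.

Submarine loading: the sediment displaces seawater, and the subsidence is in turn flooded, so s (ρ_m − ρ_w) = t (ρ_sed − ρ_w).
s = 4.539 km × (2.4 − 1.02) / (3.22 − 1.02) = 2.85 km.

2.85 km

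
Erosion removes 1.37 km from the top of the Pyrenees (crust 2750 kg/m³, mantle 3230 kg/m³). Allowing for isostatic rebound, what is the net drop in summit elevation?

0.204 km

Rebound u = e ρ_c/ρ_m = 1.37 km × 2750/3230 = 1.166 km.
Net surface drop = e − u = 1.37 km − 1.166 km = e (ρ_m − ρ_c)/ρ_m = 0.204 km.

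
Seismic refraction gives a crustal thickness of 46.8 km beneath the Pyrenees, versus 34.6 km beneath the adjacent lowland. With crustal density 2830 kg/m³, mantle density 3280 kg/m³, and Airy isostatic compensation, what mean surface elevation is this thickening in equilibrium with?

1.67 km

Excess crust Δ = 46.8 km − 34.6 km = 12.2 km, split between elevation h and root r with h + r = Δ.
Airy balance ρ_c h = (ρ_m − ρ_c) r gives r = h ρ_c/(ρ_m − ρ_c), so h (1 + ρ_c/(ρ_m − ρ_c)) = Δ, i.e. h = Δ (ρ_m − ρ_c)/ρ_m.
h = 12.2 km × 450/3280 = 1.67 km.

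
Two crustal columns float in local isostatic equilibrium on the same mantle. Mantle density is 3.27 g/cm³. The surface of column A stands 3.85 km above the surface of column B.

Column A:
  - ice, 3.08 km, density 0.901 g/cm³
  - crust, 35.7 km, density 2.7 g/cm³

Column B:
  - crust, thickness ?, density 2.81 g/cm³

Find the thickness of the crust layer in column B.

32.7 km

Take the compensation level at the base of the deeper column (depth z_c below the surface of column A) and equate Σ ρ_i t_i down to z_c; mantle fills any gap and the z_c terms cancel.
Column A: 3.08×0.901 + 35.7×2.7 + (z_c − 38.78)×3.27
Column B: 3.85×0 + x×2.81 + (z_c − 3.85 − 0 − x)×3.27
The z_c×3.27 term appears on both sides and cancels. Collect the known terms of each column as K = Σ(ρt)_known − 3.27 × (depth of known layers): K_A = 99.16508 − 3.27×38.78 = −27.64552; K_B = 0 − 3.27×(3.85 + 0) = −12.5895.
Balance: K_A = K_B − x×(3.27 − 2.81), so x = (K_B − K_A)/(3.27 − 2.81) = 15.056/0.46 = 32.7 km.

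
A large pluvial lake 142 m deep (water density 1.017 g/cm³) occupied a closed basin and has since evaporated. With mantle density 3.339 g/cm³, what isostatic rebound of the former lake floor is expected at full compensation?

43.3 m

u = d ρ_w/ρ_m = 142 m × 1.017/3.339 = 43.3 m.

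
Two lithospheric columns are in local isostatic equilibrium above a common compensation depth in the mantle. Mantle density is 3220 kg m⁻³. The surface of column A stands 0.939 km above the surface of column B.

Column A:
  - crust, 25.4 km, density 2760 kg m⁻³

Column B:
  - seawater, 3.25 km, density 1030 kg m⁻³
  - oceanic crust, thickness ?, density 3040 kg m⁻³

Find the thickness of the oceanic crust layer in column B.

8.57 km

Take the compensation level at the base of the deeper column (depth z_c below the surface of column A) and equate Σ ρ_i t_i down to z_c; mantle fills any gap and the z_c terms cancel.
Column A: 25.4×2760 + (z_c − 25.4)×3220
Column B: 0.939×0 + 3.25×1030 + x×3040 + (z_c − 0.939 − 3.25 − x)×3220
The z_c×3220 term appears on both sides and cancels. Collect the known terms of each column as K = Σ(ρt)_known − 3220 × (depth of known layers): K_A = 70104 − 3220×25.4 = −11684; K_B = 3347.5 − 3220×(0.939 + 3.25) = −10141.08.
Balance: K_A = K_B − x×(3220 − 3040), so x = (K_B − K_A)/(3220 − 3040) = 1542.92/180 = 8.57 km.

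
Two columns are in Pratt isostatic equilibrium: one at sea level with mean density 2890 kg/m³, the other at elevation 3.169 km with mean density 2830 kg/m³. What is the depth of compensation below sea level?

149 km

ρ_ref D = ρ (D + h) → D (ρ_ref − ρ) = ρ h.
D = ρ h/(ρ_ref − ρ) = 2830 × 3.169 km/(2890 − 2830) = 149 km.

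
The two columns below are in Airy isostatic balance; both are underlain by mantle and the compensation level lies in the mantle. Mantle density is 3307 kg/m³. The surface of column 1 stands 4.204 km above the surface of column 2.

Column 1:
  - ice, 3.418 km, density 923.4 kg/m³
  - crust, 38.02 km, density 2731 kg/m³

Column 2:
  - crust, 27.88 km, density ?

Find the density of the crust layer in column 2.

Take the compensation level at the base of the deeper column (depth z_c below the surface of column 1) and equate Σ ρ_i t_i down to z_c; mantle fills any gap and the z_c terms cancel.
Column 1: 3.418×923.4 + 38.02×2731 + (z_c − 41.438)×3307
Column 2: 4.204×0 + 27.88×ρ + (z_c − 4.204 − 27.88)×3307
The z_c×3307 term appears on both sides and cancels. Collect the known terms of each column as K = Σ(ρt)_known − 3307 × (depth of known layers): K_1 = 106988.801 − 3307×41.438 = −30046.6648; K_2 = 0 − 3307×(4.204 + 27.88) = −106101.788.
Balance: K_1 = K_2 + 27.88×ρ, so ρ = (K_1 − K_2)/27.88 = 76055.1/27.88 = 2730 kg/m³.

2730 kg/m³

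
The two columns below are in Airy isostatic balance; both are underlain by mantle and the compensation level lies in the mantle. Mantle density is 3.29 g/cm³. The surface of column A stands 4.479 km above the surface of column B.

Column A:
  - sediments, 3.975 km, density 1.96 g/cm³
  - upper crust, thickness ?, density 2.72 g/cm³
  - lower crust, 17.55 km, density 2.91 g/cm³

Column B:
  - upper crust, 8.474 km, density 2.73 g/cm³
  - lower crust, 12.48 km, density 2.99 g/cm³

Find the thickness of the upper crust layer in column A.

Take the compensation level at the base of the deeper column (depth z_c below the surface of column A) and equate Σ ρ_i t_i down to z_c; mantle fills any gap and the z_c terms cancel.
Column A: 3.975×1.96 + x×2.72 + 17.55×2.91 + (z_c − 21.525 − x)×3.29
Column B: 4.479×0 + 8.474×2.73 + 12.48×2.99 + (z_c − 4.479 − 20.954)×3.29
The z_c×3.29 term appears on both sides and cancels. Collect the known terms of each column as K = Σ(ρt)_known − 3.29 × (depth of known layers): K_A = 58.8615 − 3.29×21.525 = −11.95575; K_B = 60.44922 − 3.29×(4.479 + 20.954) = −23.22535.
Balance: K_A − x×(3.29 − 2.72) = K_B, so x = (K_A − K_B)/(3.29 − 2.72) = 11.2696/0.57 = 19.8 km.

19.8 km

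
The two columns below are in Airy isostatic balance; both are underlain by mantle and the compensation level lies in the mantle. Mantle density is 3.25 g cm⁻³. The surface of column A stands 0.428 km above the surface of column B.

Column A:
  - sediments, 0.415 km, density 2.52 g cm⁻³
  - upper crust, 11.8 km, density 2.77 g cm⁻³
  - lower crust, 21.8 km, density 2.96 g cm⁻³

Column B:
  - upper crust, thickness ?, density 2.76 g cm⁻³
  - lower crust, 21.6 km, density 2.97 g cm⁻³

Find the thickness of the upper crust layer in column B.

Take the compensation level at the base of the deeper column (depth z_c below the surface of column A) and equate Σ ρ_i t_i down to z_c; mantle fills any gap and the z_c terms cancel.
Column A: 0.415×2.52 + 11.8×2.77 + 21.8×2.96 + (z_c − 34.015)×3.25
Column B: 0.428×0 + x×2.76 + 21.6×2.97 + (z_c − 0.428 − 21.6 − x)×3.25
The z_c×3.25 term appears on both sides and cancels. Collect the known terms of each column as K = Σ(ρt)_known − 3.25 × (depth of known layers): K_A = 98.2598 − 3.25×34.015 = −12.28895; K_B = 64.152 − 3.25×(0.428 + 21.6) = −7.439.
Balance: K_A = K_B − x×(3.25 − 2.76), so x = (K_B − K_A)/(3.25 − 2.76) = 4.84995/0.49 = 9.9 km.

9.9 km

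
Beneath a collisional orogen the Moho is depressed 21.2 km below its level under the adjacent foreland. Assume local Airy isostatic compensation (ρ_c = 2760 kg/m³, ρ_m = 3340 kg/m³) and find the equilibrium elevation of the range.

In Airy isostatic equilibrium: ρ_c h = (ρ_m − ρ_c) r.
h = r (ρ_m − ρ_c) / ρ_c = 21.2 km × (3340 − 2760) / 2760 = 4.46 km.

4.46 km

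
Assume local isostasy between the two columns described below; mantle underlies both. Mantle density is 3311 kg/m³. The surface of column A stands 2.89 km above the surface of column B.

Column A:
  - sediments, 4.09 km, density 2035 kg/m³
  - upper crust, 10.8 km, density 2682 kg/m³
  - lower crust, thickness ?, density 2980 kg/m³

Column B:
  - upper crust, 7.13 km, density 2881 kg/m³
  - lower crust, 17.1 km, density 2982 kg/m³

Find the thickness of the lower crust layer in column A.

Take the compensation level at the base of the deeper column (depth z_c below the surface of column A) and equate Σ ρ_i t_i down to z_c; mantle fills any gap and the z_c terms cancel.
Column A: 4.09×2035 + 10.8×2682 + x×2980 + (z_c − 14.89 − x)×3311
Column B: 2.89×0 + 7.13×2881 + 17.1×2982 + (z_c − 2.89 − 24.23)×3311
The z_c×3311 term appears on both sides and cancels. Collect the known terms of each column as K = Σ(ρt)_known − 3311 × (depth of known layers): K_A = 37288.75 − 3311×14.89 = −12012.04; K_B = 71533.73 − 3311×(2.89 + 24.23) = −18260.59.
Balance: K_A − x×(3311 − 2980) = K_B, so x = (K_A − K_B)/(3311 − 2980) = 6248.55/331 = 18.9 km.

18.9 km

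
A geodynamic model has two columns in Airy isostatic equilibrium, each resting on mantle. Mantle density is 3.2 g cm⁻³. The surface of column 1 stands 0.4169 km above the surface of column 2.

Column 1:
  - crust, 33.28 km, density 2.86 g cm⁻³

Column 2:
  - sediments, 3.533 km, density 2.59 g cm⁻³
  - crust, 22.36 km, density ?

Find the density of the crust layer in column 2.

Take the compensation level at the base of the deeper column (depth z_c below the surface of column 1) and equate Σ ρ_i t_i down to z_c; mantle fills any gap and the z_c terms cancel.
Column 1: 33.28×2.86 + (z_c − 33.28)×3.2
Column 2: 0.4169×0 + 3.533×2.59 + 22.36×ρ + (z_c − 0.4169 − 25.893)×3.2
The z_c×3.2 term appears on both sides and cancels. Collect the known terms of each column as K = Σ(ρt)_known − 3.2 × (depth of known layers): K_1 = 95.1808 − 3.2×33.28 = −11.3152; K_2 = 9.15047 − 3.2×(0.4169 + 25.893) = −75.04121.
Balance: K_1 = K_2 + 22.36×ρ, so ρ = (K_1 − K_2)/22.36 = 63.726/22.36 = 2.85 g cm⁻³.

2.85 g cm⁻³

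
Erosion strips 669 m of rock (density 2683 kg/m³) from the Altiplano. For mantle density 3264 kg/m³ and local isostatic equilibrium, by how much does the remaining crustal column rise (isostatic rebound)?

Unloading: uplift u = e ρ_c/ρ_m = 669 m × 2683/3264 = 550 m.

550 m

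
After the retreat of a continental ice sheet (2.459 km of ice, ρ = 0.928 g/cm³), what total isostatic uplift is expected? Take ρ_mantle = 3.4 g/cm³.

Removing the load lets mantle flow back in; uplift u satisfies ρ_ice t = ρ_m u.
u = t ρ_ice/ρ_m = 2.459 km × 0.928/3.4 = 0.671 km.

0.671 km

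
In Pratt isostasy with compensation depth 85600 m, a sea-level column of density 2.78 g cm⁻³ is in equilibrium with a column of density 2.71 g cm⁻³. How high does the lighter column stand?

ρ_ref D = ρ (D + h) → h = D (ρ_ref − ρ)/ρ.
h = 85600 m × (2.78 − 2.71)/2.71 = 2210 m.

2210 m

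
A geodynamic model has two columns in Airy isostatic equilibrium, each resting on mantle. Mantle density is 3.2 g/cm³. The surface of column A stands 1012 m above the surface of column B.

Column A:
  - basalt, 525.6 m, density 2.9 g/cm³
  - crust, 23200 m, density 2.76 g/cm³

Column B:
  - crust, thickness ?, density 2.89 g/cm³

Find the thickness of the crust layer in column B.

23000 m

Take the compensation level at the base of the deeper column (depth z_c below the surface of column A) and equate Σ ρ_i t_i down to z_c; mantle fills any gap and the z_c terms cancel.
Column A: 525.6×2.9 + 23200×2.76 + (z_c − 23725.6)×3.2
Column B: 1012×0 + x×2.89 + (z_c − 1012 − 0 − x)×3.2
The z_c×3.2 term appears on both sides and cancels. Collect the known terms of each column as K = Σ(ρt)_known − 3.2 × (depth of known layers): K_A = 65556.24 − 3.2×23725.6 = −10365.68; K_B = 0 − 3.2×(1012 + 0) = −3238.4.
Balance: K_A = K_B − x×(3.2 − 2.89), so x = (K_B − K_A)/(3.2 − 2.89) = 7127.28/0.31 = 23000 m.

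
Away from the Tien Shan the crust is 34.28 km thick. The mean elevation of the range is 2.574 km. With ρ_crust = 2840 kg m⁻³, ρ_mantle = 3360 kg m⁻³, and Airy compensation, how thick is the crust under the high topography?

Root depth r = h ρ_c / (ρ_m − ρ_c) = 2.574 km × 2840 / 520 = 14.06 km.
Total thickness = T + h + r = 34.28 km + 2.574 km + 14.06 km = 50.9 km.

50.9 km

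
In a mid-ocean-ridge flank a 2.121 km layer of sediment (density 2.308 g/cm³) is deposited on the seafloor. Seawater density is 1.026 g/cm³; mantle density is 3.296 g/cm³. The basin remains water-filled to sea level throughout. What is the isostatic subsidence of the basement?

Submarine loading: the sediment displaces seawater, and the subsidence is in turn flooded, so s (ρ_m − ρ_w) = t (ρ_sed − ρ_w).
s = 2.121 km × (2.308 − 1.026) / (3.296 − 1.026) = 1.2 km.

1.2 km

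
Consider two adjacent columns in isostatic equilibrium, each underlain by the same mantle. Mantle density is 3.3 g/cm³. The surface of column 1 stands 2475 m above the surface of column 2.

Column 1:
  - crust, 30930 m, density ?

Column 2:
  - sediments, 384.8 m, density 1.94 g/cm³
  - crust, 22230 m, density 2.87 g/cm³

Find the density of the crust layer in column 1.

2.71 g/cm³

Take the compensation level at the base of the deeper column (depth z_c below the surface of column 1) and equate Σ ρ_i t_i down to z_c; mantle fills any gap and the z_c terms cancel.
Column 1: 30930×ρ + (z_c − 30930)×3.3
Column 2: 2475×0 + 384.8×1.94 + 22230×2.87 + (z_c − 2475 − 22614.8)×3.3
The z_c×3.3 term appears on both sides and cancels. Collect the known terms of each column as K = Σ(ρt)_known − 3.3 × (depth of known layers): K_1 = 0 − 3.3×30930 = −102069; K_2 = 64546.612 − 3.3×(2475 + 22614.8) = −18249.728.
Balance: K_1 + 30930×ρ = K_2, so ρ = (K_2 − K_1)/30930 = 83819.3/30930 = 2.71 g/cm³.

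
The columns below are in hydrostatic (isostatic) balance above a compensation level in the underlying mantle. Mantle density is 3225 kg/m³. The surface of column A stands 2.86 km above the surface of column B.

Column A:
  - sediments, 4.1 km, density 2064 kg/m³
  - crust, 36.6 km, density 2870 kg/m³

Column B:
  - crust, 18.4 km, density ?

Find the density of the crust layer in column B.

2760 kg/m³

Take the compensation level at the base of the deeper column (depth z_c below the surface of column A) and equate Σ ρ_i t_i down to z_c; mantle fills any gap and the z_c terms cancel.
Column A: 4.1×2064 + 36.6×2870 + (z_c − 40.7)×3225
Column B: 2.86×0 + 18.4×ρ + (z_c − 2.86 − 18.4)×3225
The z_c×3225 term appears on both sides and cancels. Collect the known terms of each column as K = Σ(ρt)_known − 3225 × (depth of known layers): K_A = 113504.4 − 3225×40.7 = −17753.1; K_B = 0 − 3225×(2.86 + 18.4) = −68563.5.
Balance: K_A = K_B + 18.4×ρ, so ρ = (K_A − K_B)/18.4 = 50810.4/18.4 = 2760 kg/m³.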